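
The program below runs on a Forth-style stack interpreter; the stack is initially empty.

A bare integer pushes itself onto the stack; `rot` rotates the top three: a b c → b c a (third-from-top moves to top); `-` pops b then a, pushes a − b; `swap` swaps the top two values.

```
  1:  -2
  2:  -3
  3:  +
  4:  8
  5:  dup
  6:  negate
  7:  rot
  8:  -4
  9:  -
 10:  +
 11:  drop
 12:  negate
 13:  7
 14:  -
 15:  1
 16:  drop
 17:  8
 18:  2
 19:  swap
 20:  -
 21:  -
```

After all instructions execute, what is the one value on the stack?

-9

-2      [-2]
-3      [-2, -3]
+       [-5]
8       [-5, 8]
dup     [-5, 8, 8]
negate  [-5, 8, -8]
rot     [8, -8, -5]
-4      [8, -8, -5, -4]
-       [8, -8, -1]
+       [8, -9]
drop    [8]
negate  [-8]
7       [-8, 7]
-       [-15]
1       [-15, 1]
drop    [-15]
8       [-15, 8]
2       [-15, 8, 2]
swap    [-15, 2, 8]
-       [-15, -6]
-       [-9]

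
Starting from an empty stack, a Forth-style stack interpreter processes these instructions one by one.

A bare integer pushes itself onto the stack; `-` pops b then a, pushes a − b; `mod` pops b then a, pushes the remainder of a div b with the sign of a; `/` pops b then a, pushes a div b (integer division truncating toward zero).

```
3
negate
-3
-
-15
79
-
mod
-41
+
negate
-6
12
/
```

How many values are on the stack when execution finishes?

2

3      → 3
negate → -3
-3     → -3 -3
-      → 0
-15    → 0 -15
79     → 0 -15 79
-      → 0 -94
mod    → 0
-41    → 0 -41
+      → -41
negate → 41
-6     → 41 -6
12     → 41 -6 12
/      → 41 0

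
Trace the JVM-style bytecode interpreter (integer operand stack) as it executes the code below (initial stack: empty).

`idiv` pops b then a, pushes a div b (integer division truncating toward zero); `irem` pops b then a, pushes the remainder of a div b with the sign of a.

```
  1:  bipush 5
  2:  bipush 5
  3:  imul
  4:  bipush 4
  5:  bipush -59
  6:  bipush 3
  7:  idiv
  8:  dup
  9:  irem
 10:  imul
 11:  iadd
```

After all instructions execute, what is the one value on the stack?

25

bipush 5   → [5]
bipush 5   → [5, 5]
imul       → [25]
bipush 4   → [25, 4]
bipush -59 → [25, 4, -59]
bipush 3   → [25, 4, -59, 3]
idiv       → [25, 4, -19]
dup        → [25, 4, -19, -19]
irem       → [25, 4, 0]
imul       → [25, 0]
iadd       → [25]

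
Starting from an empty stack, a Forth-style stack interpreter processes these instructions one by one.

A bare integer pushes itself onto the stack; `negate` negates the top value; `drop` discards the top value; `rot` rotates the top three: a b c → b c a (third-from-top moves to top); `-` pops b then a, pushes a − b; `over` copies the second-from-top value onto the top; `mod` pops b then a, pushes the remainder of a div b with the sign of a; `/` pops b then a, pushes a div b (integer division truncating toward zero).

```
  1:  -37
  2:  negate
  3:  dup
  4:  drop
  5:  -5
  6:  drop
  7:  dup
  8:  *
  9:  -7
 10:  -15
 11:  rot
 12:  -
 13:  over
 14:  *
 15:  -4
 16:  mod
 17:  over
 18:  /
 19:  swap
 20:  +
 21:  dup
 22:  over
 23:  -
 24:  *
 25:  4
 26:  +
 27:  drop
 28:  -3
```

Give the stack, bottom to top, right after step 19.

[0, -7]

-37     [-37]
negate  [37]
dup     [37, 37]
drop    [37]
-5      [37, -5]
drop    [37]
dup     [37, 37]
*       [1369]
-7      [1369, -7]
-15     [1369, -7, -15]
rot     [-7, -15, 1369]
-       [-7, -1384]
over    [-7, -1384, -7]
*       [-7, 9688]
-4      [-7, 9688, -4]
mod     [-7, 0]
over    [-7, 0, -7]
/       [-7, 0]
swap    [0, -7]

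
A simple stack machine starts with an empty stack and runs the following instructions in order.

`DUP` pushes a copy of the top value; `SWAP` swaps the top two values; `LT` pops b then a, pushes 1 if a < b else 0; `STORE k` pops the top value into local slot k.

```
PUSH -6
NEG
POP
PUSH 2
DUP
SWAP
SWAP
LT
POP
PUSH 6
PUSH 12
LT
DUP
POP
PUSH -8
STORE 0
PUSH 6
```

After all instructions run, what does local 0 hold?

-8

PUSH -6 : -6
NEG     : 6
POP     : (empty)
PUSH 2  : 2
DUP     : 2 2
SWAP    : 2 2
SWAP    : 2 2
LT      : 0
POP     : (empty)
PUSH 6  : 6
PUSH 12 : 6 12
LT      : 1
DUP     : 1 1
POP     : 1
PUSH -8 : 1 -8
STORE 0 : 1
PUSH 6  : 1 6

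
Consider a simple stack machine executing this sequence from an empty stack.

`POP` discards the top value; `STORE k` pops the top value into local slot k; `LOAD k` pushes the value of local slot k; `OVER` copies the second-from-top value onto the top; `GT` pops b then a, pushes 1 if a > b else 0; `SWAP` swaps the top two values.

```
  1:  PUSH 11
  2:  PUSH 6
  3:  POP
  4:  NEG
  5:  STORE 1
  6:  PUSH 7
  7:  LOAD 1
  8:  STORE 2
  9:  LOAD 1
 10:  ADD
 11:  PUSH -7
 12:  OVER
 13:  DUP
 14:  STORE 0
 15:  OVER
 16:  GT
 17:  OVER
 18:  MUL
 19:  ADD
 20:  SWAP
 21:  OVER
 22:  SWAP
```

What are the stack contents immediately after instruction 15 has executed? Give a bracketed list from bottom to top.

[-4, -7, -4, -7]

PUSH 11 -> 11
PUSH 6  -> 11 6
POP     -> 11
NEG     -> -11
STORE 1 -> (empty)
PUSH 7  -> 7
LOAD 1  -> 7 -11
STORE 2 -> 7
LOAD 1  -> 7 -11
ADD     -> -4
PUSH -7 -> -4 -7
OVER    -> -4 -7 -4
DUP     -> -4 -7 -4 -4
STORE 0 -> -4 -7 -4
OVER    -> -4 -7 -4 -7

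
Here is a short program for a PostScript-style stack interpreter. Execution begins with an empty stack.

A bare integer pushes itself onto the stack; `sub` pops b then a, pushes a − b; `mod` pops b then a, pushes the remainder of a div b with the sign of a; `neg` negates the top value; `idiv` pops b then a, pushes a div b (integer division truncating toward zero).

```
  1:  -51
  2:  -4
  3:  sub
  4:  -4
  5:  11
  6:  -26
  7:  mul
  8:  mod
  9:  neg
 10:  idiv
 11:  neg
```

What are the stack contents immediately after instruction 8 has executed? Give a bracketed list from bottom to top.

[-47, -4]

-51  [-51]
-4   [-51, -4]
sub  [-47]
-4   [-47, -4]
11   [-47, -4, 11]
-26  [-47, -4, 11, -26]
mul  [-47, -4, -286]
mod  [-47, -4]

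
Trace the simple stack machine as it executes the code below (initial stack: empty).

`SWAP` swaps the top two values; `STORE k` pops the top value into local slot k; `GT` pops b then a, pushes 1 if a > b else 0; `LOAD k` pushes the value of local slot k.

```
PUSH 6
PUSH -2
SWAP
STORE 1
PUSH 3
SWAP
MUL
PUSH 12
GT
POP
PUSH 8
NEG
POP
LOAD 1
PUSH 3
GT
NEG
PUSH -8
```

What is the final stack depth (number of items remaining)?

2

PUSH 6  → 6
PUSH -2 → 6 -2
SWAP    → -2 6
STORE 1 → -2
PUSH 3  → -2 3
SWAP    → 3 -2
MUL     → -6
PUSH 12 → -6 12
GT      → 0
POP     → (empty)
PUSH 8  → 8
NEG     → -8
POP     → (empty)
LOAD 1  → 6
PUSH 3  → 6 3
GT      → 1
NEG     → -1
PUSH -8 → -1 -8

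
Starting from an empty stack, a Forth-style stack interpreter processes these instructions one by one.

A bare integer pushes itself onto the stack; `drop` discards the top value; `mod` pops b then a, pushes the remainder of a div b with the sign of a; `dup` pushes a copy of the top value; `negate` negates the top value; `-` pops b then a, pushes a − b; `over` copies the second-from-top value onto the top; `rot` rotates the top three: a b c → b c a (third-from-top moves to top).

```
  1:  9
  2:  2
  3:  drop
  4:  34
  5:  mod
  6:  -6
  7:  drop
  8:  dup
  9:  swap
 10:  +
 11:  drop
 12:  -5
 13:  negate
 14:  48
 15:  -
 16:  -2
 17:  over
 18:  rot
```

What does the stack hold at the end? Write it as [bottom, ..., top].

9      → [9]
2      → [9, 2]
drop   → [9]
34     → [9, 34]
mod    → [9]
-6     → [9, -6]
drop   → [9]
dup    → [9, 9]
swap   → [9, 9]
+      → [18]
drop   → []
-5     → [-5]
negate → [5]
48     → [5, 48]
-      → [-43]
-2     → [-43, -2]
over   → [-43, -2, -43]
rot    → [-2, -43, -43]

[-2, -43, -43]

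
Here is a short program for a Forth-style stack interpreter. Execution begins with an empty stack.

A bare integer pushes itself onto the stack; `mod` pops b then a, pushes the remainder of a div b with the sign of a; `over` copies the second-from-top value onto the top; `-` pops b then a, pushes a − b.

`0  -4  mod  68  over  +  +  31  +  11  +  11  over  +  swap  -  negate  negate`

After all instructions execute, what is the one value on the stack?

0      -> 0
-4     -> 0 -4
mod    -> 0
68     -> 0 68
over   -> 0 68 0
+      -> 0 68
+      -> 68
31     -> 68 31
+      -> 99
11     -> 99 11
+      -> 110
11     -> 110 11
over   -> 110 11 110
+      -> 110 121
swap   -> 121 110
-      -> 11
negate -> -11
negate -> 11

11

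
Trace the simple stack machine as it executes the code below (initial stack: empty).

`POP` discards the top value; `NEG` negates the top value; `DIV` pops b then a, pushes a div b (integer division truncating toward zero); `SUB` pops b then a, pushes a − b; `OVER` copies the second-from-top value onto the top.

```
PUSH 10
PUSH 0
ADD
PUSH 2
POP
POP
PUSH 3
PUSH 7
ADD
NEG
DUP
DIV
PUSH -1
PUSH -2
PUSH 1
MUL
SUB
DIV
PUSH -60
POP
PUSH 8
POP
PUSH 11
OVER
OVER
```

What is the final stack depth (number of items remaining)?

4

PUSH 10  → [10]
PUSH 0   → [10, 0]
ADD      → [10]
PUSH 2   → [10, 2]
POP      → [10]
POP      → []
PUSH 3   → [3]
PUSH 7   → [3, 7]
ADD      → [10]
NEG      → [-10]
DUP      → [-10, -10]
DIV      → [1]
PUSH -1  → [1, -1]
PUSH -2  → [1, -1, -2]
PUSH 1   → [1, -1, -2, 1]
MUL      → [1, -1, -2]
SUB      → [1, 1]
DIV      → [1]
PUSH -60 → [1, -60]
POP      → [1]
PUSH 8   → [1, 8]
POP      → [1]
PUSH 11  → [1, 11]
OVER     → [1, 11, 1]
OVER     → [1, 11, 1, 11]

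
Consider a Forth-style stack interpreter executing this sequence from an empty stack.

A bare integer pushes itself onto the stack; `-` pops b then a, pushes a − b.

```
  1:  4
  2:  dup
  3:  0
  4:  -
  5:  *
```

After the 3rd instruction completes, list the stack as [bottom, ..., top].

4    [4]
dup  [4, 4]
0    [4, 4, 0]

[4, 4, 0]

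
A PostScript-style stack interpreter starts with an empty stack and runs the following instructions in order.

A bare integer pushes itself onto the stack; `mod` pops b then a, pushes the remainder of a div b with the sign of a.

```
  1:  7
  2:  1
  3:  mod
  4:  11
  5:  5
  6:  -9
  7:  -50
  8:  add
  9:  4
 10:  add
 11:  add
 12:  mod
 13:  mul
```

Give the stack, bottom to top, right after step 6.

[0, 11, 5, -9]

7   : [7]
1   : [7, 1]
mod : [0]
11  : [0, 11]
5   : [0, 11, 5]
-9  : [0, 11, 5, -9]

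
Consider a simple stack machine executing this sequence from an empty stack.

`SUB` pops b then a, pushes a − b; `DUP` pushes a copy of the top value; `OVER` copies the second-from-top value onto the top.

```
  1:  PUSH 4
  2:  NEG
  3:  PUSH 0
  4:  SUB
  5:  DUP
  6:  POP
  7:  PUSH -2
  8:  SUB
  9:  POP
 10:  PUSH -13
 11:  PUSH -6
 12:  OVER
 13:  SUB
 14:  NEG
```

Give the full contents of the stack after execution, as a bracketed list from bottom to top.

[-13, -7]

PUSH 4   : 4
NEG      : -4
PUSH 0   : -4 0
SUB      : -4
DUP      : -4 -4
POP      : -4
PUSH -2  : -4 -2
SUB      : -2
POP      : (empty)
PUSH -13 : -13
PUSH -6  : -13 -6
OVER     : -13 -6 -13
SUB      : -13 7
NEG      : -13 -7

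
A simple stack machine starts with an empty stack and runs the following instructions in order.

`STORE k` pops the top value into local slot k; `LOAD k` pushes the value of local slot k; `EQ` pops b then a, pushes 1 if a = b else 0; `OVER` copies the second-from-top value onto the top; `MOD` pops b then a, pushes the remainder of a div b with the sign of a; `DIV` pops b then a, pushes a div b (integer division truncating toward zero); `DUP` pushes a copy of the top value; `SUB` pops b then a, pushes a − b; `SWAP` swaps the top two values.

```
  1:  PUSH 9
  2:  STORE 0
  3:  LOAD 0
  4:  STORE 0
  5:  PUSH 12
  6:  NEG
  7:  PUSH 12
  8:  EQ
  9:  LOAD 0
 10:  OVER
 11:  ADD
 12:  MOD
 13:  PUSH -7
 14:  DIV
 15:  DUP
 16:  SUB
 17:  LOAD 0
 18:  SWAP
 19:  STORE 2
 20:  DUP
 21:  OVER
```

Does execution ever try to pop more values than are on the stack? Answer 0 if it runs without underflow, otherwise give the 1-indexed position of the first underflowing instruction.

PUSH 9  -> [9]
STORE 0 -> []
LOAD 0  -> [9]
STORE 0 -> []
PUSH 12 -> [12]
NEG     -> [-12]
PUSH 12 -> [-12, 12]
EQ      -> [0]
LOAD 0  -> [0, 9]
OVER    -> [0, 9, 0]
ADD     -> [0, 9]
MOD     -> [0]
PUSH -7 -> [0, -7]
DIV     -> [0]
DUP     -> [0, 0]
SUB     -> [0]
LOAD 0  -> [0, 9]
SWAP    -> [9, 0]
STORE 2 -> [9]
DUP     -> [9, 9]
OVER    -> [9, 9, 9]

0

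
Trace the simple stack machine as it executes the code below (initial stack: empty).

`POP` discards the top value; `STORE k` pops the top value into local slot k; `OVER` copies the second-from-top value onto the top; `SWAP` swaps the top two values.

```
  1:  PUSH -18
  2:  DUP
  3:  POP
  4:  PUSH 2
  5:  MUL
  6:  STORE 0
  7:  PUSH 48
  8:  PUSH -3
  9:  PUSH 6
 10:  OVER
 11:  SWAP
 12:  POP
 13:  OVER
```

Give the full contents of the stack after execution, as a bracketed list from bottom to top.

PUSH -18 -> [-18]
DUP      -> [-18, -18]
POP      -> [-18]
PUSH 2   -> [-18, 2]
MUL      -> [-36]
STORE 0  -> []
PUSH 48  -> [48]
PUSH -3  -> [48, -3]
PUSH 6   -> [48, -3, 6]
OVER     -> [48, -3, 6, -3]
SWAP     -> [48, -3, -3, 6]
POP      -> [48, -3, -3]
OVER     -> [48, -3, -3, -3]

[48, -3, -3, -3]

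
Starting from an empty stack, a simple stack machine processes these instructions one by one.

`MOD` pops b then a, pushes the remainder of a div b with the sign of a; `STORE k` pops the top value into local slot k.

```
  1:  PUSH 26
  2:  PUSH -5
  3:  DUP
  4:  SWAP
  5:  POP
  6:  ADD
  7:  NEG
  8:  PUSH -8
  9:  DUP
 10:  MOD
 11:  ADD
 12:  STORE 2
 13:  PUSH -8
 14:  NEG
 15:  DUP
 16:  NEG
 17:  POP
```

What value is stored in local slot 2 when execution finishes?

PUSH 26 -> [26]
PUSH -5 -> [26, -5]
DUP     -> [26, -5, -5]
SWAP    -> [26, -5, -5]
POP     -> [26, -5]
ADD     -> [21]
NEG     -> [-21]
PUSH -8 -> [-21, -8]
DUP     -> [-21, -8, -8]
MOD     -> [-21, 0]
ADD     -> [-21]
STORE 2 -> []
PUSH -8 -> [-8]
NEG     -> [8]
DUP     -> [8, 8]
NEG     -> [8, -8]
POP     -> [8]

-21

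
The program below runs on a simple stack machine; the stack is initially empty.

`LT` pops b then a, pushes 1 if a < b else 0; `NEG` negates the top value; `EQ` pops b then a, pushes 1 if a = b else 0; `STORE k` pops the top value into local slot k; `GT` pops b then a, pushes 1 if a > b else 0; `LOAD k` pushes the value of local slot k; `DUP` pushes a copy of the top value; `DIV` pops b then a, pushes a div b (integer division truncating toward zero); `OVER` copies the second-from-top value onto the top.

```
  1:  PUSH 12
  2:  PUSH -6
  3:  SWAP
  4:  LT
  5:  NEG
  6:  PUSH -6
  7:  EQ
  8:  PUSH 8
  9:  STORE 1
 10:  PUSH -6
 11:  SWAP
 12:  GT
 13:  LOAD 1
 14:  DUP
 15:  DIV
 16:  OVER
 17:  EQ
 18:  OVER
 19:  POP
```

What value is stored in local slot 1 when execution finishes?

8

PUSH 12 -> 12
PUSH -6 -> 12 -6
SWAP    -> -6 12
LT      -> 1
NEG     -> -1
PUSH -6 -> -1 -6
EQ      -> 0
PUSH 8  -> 0 8
STORE 1 -> 0
PUSH -6 -> 0 -6
SWAP    -> -6 0
GT      -> 0
LOAD 1  -> 0 8
DUP     -> 0 8 8
DIV     -> 0 1
OVER    -> 0 1 0
EQ      -> 0 0
OVER    -> 0 0 0
POP     -> 0 0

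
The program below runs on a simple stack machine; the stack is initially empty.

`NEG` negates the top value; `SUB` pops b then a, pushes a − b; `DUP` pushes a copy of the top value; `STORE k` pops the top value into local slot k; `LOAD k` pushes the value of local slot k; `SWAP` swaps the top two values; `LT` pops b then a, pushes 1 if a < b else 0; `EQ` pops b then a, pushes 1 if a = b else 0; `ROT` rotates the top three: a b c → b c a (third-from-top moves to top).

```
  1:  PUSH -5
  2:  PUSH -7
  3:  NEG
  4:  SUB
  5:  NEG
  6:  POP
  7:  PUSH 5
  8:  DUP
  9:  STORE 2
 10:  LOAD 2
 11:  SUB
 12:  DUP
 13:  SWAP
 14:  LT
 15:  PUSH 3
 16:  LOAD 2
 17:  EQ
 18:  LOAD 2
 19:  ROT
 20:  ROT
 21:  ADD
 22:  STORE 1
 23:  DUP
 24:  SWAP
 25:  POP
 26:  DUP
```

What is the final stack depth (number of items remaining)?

PUSH -5 : -5
PUSH -7 : -5 -7
NEG     : -5 7
SUB     : -12
NEG     : 12
POP     : (empty)
PUSH 5  : 5
DUP     : 5 5
STORE 2 : 5
LOAD 2  : 5 5
SUB     : 0
DUP     : 0 0
SWAP    : 0 0
LT      : 0
PUSH 3  : 0 3
LOAD 2  : 0 3 5
EQ      : 0 0
LOAD 2  : 0 0 5
ROT     : 0 5 0
ROT     : 5 0 0
ADD     : 5 0
STORE 1 : 5
DUP     : 5 5
SWAP    : 5 5
POP     : 5
DUP     : 5 5

2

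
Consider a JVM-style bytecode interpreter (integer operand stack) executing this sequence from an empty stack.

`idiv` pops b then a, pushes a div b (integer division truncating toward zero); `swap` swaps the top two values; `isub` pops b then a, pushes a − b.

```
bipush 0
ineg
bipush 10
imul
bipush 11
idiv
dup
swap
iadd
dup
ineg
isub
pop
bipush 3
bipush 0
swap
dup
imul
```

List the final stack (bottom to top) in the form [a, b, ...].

bipush 0  : 0
ineg      : 0
bipush 10 : 0 10
imul      : 0
bipush 11 : 0 11
idiv      : 0
dup       : 0 0
swap      : 0 0
iadd      : 0
dup       : 0 0
ineg      : 0 0
isub      : 0
pop       : (empty)
bipush 3  : 3
bipush 0  : 3 0
swap      : 0 3
dup       : 0 3 3
imul      : 0 9

[0, 9]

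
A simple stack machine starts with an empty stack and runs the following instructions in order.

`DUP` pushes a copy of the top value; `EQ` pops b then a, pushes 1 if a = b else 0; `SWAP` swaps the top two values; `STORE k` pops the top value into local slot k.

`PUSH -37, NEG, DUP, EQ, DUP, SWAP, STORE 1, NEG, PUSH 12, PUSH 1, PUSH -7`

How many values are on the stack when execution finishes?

4

PUSH -37 : -37
NEG      : 37
DUP      : 37 37
EQ       : 1
DUP      : 1 1
SWAP     : 1 1
STORE 1  : 1
NEG      : -1
PUSH 12  : -1 12
PUSH 1   : -1 12 1
PUSH -7  : -1 12 1 -7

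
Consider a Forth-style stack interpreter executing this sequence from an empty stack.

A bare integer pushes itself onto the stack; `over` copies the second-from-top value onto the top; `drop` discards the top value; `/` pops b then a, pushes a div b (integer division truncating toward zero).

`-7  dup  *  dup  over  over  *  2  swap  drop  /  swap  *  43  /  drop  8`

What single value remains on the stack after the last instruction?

8

-7   -> -7
dup  -> -7 -7
*    -> 49
dup  -> 49 49
over -> 49 49 49
over -> 49 49 49 49
*    -> 49 49 2401
2    -> 49 49 2401 2
swap -> 49 49 2 2401
drop -> 49 49 2
/    -> 49 24
swap -> 24 49
*    -> 1176
43   -> 1176 43
/    -> 27
drop -> (empty)
8    -> 8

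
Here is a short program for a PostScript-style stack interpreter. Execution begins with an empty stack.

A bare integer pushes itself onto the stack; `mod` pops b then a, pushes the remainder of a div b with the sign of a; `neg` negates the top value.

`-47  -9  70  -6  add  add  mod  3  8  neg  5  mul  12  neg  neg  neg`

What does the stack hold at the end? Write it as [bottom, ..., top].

[-47, 3, -40, -12]

-47 → [-47]
-9  → [-47, -9]
70  → [-47, -9, 70]
-6  → [-47, -9, 70, -6]
add → [-47, -9, 64]
add → [-47, 55]
mod → [-47]
3   → [-47, 3]
8   → [-47, 3, 8]
neg → [-47, 3, -8]
5   → [-47, 3, -8, 5]
mul → [-47, 3, -40]
12  → [-47, 3, -40, 12]
neg → [-47, 3, -40, -12]
neg → [-47, 3, -40, 12]
neg → [-47, 3, -40, -12]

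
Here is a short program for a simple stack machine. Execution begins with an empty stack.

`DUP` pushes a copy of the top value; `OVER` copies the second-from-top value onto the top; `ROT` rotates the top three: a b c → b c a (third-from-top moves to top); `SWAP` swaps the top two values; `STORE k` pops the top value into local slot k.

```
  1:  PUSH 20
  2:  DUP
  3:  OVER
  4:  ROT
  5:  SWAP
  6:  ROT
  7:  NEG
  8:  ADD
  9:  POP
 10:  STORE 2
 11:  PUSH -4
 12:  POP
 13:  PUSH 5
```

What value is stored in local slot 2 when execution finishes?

PUSH 20 → [20]
DUP     → [20, 20]
OVER    → [20, 20, 20]
ROT     → [20, 20, 20]
SWAP    → [20, 20, 20]
ROT     → [20, 20, 20]
NEG     → [20, 20, -20]
ADD     → [20, 0]
POP     → [20]
STORE 2 → []
PUSH -4 → [-4]
POP     → []
PUSH 5  → [5]

20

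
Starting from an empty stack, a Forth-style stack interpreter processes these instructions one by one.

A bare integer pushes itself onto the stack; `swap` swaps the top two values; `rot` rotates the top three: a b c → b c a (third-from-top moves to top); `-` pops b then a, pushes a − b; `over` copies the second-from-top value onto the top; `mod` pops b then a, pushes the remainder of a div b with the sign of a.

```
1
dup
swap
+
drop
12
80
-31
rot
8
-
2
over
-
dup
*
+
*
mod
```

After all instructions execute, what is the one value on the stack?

1    → 1
dup  → 1 1
swap → 1 1
+    → 2
drop → (empty)
12   → 12
80   → 12 80
-31  → 12 80 -31
rot  → 80 -31 12
8    → 80 -31 12 8
-    → 80 -31 4
2    → 80 -31 4 2
over → 80 -31 4 2 4
-    → 80 -31 4 -2
dup  → 80 -31 4 -2 -2
*    → 80 -31 4 4
+    → 80 -31 8
*    → 80 -248
mod  → 80

80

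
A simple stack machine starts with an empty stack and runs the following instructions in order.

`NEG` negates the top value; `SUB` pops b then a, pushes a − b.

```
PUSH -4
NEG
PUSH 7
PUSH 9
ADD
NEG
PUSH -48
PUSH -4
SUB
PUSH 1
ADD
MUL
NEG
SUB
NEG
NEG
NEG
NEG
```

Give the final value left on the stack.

PUSH -4  -> [-4]
NEG      -> [4]
PUSH 7   -> [4, 7]
PUSH 9   -> [4, 7, 9]
ADD      -> [4, 16]
NEG      -> [4, -16]
PUSH -48 -> [4, -16, -48]
PUSH -4  -> [4, -16, -48, -4]
SUB      -> [4, -16, -44]
PUSH 1   -> [4, -16, -44, 1]
ADD      -> [4, -16, -43]
MUL      -> [4, 688]
NEG      -> [4, -688]
SUB      -> [692]
NEG      -> [-692]
NEG      -> [692]
NEG      -> [-692]
NEG      -> [692]

692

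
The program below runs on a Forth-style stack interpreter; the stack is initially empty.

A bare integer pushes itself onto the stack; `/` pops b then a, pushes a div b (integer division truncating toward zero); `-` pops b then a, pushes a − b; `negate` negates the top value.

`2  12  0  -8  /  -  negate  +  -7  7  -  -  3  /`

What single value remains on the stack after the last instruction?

2      → 2
12     → 2 12
0      → 2 12 0
-8     → 2 12 0 -8
/      → 2 12 0
-      → 2 12
negate → 2 -12
+      → -10
-7     → -10 -7
7      → -10 -7 7
-      → -10 -14
-      → 4
3      → 4 3
/      → 1

1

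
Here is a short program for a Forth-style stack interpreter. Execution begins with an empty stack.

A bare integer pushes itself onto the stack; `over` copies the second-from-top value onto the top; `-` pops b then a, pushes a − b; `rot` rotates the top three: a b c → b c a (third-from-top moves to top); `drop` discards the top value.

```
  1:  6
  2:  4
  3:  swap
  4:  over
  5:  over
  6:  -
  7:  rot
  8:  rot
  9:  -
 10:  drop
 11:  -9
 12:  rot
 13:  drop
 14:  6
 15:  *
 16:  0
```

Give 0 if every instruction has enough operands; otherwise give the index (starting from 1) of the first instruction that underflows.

12

6     6
4     6 4
swap  4 6
over  4 6 4
over  4 6 4 6
-     4 6 -2
rot   6 -2 4
rot   -2 4 6
-     -2 -2
drop  -2
-9    -2 -9
rot  — needs 3 operands, stack has 2 → underflow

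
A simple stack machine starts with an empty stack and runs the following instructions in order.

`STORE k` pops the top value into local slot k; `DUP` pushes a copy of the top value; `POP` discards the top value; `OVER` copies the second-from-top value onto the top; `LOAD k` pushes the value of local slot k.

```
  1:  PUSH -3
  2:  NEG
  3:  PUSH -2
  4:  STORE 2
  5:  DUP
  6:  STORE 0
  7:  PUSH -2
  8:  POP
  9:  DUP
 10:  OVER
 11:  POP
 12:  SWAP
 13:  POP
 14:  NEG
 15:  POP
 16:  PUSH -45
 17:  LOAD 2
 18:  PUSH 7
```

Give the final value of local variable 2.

PUSH -3  : -3
NEG      : 3
PUSH -2  : 3 -2
STORE 2  : 3
DUP      : 3 3
STORE 0  : 3
PUSH -2  : 3 -2
POP      : 3
DUP      : 3 3
OVER     : 3 3 3
POP      : 3 3
SWAP     : 3 3
POP      : 3
NEG      : -3
POP      : (empty)
PUSH -45 : -45
LOAD 2   : -45 -2
PUSH 7   : -45 -2 7

-2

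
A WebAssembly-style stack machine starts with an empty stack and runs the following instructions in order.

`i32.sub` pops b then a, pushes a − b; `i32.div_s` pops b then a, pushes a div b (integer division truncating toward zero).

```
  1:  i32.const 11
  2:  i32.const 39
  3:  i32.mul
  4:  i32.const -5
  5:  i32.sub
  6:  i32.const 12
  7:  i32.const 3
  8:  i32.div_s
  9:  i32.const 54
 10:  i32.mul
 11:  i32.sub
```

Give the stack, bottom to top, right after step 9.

i32.const 11 : 11
i32.const 39 : 11 39
i32.mul      : 429
i32.const -5 : 429 -5
i32.sub      : 434
i32.const 12 : 434 12
i32.const 3  : 434 12 3
i32.div_s    : 434 4
i32.const 54 : 434 4 54

[434, 4, 54]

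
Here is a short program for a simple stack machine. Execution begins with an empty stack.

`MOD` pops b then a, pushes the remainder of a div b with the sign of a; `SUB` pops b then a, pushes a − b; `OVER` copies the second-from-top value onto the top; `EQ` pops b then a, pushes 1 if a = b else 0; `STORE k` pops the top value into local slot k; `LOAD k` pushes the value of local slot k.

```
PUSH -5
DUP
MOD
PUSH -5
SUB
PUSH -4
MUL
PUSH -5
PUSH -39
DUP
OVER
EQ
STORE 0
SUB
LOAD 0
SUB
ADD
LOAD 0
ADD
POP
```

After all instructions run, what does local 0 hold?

PUSH -5  : [-5]
DUP      : [-5, -5]
MOD      : [0]
PUSH -5  : [0, -5]
SUB      : [5]
PUSH -4  : [5, -4]
MUL      : [-20]
PUSH -5  : [-20, -5]
PUSH -39 : [-20, -5, -39]
DUP      : [-20, -5, -39, -39]
OVER     : [-20, -5, -39, -39, -39]
EQ       : [-20, -5, -39, 1]
STORE 0  : [-20, -5, -39]
SUB      : [-20, 34]
LOAD 0   : [-20, 34, 1]
SUB      : [-20, 33]
ADD      : [13]
LOAD 0   : [13, 1]
ADD      : [14]
POP      : []

1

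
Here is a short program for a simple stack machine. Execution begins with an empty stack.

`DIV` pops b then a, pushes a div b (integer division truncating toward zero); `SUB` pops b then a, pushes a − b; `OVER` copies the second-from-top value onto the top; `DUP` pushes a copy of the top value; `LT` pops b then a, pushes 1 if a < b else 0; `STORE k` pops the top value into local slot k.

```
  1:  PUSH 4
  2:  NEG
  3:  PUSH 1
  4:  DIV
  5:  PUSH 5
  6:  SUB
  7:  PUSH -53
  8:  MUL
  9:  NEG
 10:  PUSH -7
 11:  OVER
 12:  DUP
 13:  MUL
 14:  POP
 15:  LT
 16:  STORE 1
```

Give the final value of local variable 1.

PUSH 4    [4]
NEG       [-4]
PUSH 1    [-4, 1]
DIV       [-4]
PUSH 5    [-4, 5]
SUB       [-9]
PUSH -53  [-9, -53]
MUL       [477]
NEG       [-477]
PUSH -7   [-477, -7]
OVER      [-477, -7, -477]
DUP       [-477, -7, -477, -477]
MUL       [-477, -7, 227529]
POP       [-477, -7]
LT        [1]
STORE 1   []

1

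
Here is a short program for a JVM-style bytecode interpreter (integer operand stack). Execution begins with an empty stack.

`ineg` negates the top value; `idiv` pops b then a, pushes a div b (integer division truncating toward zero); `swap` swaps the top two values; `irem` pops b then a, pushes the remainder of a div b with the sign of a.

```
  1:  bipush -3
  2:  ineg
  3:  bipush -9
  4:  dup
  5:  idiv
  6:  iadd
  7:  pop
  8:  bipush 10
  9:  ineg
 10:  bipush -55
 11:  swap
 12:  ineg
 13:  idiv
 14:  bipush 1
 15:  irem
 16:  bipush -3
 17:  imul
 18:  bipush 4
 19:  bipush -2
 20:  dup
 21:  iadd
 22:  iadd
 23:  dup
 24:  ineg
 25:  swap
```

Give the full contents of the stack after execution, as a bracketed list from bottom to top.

bipush -3  → -3
ineg       → 3
bipush -9  → 3 -9
dup        → 3 -9 -9
idiv       → 3 1
iadd       → 4
pop        → (empty)
bipush 10  → 10
ineg       → -10
bipush -55 → -10 -55
swap       → -55 -10
ineg       → -55 10
idiv       → -5
bipush 1   → -5 1
irem       → 0
bipush -3  → 0 -3
imul       → 0
bipush 4   → 0 4
bipush -2  → 0 4 -2
dup        → 0 4 -2 -2
iadd       → 0 4 -4
iadd       → 0 0
dup        → 0 0 0
ineg       → 0 0 0
swap       → 0 0 0

[0, 0, 0]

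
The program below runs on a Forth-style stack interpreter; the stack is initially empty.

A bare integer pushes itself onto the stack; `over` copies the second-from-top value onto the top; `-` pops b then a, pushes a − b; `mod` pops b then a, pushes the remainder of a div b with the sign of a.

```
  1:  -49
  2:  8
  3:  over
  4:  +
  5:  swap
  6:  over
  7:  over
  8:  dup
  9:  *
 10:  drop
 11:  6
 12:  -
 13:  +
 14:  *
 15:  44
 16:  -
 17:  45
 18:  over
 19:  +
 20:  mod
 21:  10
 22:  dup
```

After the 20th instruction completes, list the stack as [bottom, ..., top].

[3892]

-49  → -49
8    → -49 8
over → -49 8 -49
+    → -49 -41
swap → -41 -49
over → -41 -49 -41
over → -41 -49 -41 -49
dup  → -41 -49 -41 -49 -49
*    → -41 -49 -41 2401
drop → -41 -49 -41
6    → -41 -49 -41 6
-    → -41 -49 -47
+    → -41 -96
*    → 3936
44   → 3936 44
-    → 3892
45   → 3892 45
over → 3892 45 3892
+    → 3892 3937
mod  → 3892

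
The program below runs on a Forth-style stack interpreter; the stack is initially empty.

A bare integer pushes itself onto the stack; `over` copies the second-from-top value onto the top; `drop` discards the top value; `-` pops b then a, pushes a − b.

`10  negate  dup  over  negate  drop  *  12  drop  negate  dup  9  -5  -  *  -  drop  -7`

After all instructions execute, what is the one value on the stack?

-7

10     → [10]
negate → [-10]
dup    → [-10, -10]
over   → [-10, -10, -10]
negate → [-10, -10, 10]
drop   → [-10, -10]
*      → [100]
12     → [100, 12]
drop   → [100]
negate → [-100]
dup    → [-100, -100]
9      → [-100, -100, 9]
-5     → [-100, -100, 9, -5]
-      → [-100, -100, 14]
*      → [-100, -1400]
-      → [1300]
drop   → []
-7     → [-7]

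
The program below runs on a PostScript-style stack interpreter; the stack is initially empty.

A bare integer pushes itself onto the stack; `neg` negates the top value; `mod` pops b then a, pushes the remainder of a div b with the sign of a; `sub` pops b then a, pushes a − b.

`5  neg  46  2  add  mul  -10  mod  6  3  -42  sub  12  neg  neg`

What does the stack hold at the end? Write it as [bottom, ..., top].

[0, 6, 45, 12]

5    [5]
neg  [-5]
46   [-5, 46]
2    [-5, 46, 2]
add  [-5, 48]
mul  [-240]
-10  [-240, -10]
mod  [0]
6    [0, 6]
3    [0, 6, 3]
-42  [0, 6, 3, -42]
sub  [0, 6, 45]
12   [0, 6, 45, 12]
neg  [0, 6, 45, -12]
neg  [0, 6, 45, 12]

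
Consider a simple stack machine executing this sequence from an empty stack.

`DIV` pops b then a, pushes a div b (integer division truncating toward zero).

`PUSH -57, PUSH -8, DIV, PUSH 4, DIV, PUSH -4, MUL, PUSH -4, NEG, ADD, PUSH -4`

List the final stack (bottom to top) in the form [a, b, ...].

[0, -4]

PUSH -57 : -57
PUSH -8  : -57 -8
DIV      : 7
PUSH 4   : 7 4
DIV      : 1
PUSH -4  : 1 -4
MUL      : -4
PUSH -4  : -4 -4
NEG      : -4 4
ADD      : 0
PUSH -4  : 0 -4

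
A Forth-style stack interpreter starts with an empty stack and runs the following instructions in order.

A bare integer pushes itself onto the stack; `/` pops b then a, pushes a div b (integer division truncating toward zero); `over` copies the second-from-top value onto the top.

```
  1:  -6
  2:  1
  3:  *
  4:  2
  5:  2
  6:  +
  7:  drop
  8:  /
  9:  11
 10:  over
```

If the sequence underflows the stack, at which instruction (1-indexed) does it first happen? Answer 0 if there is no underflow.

-6    [-6]
1     [-6, 1]
*     [-6]
2     [-6, 2]
2     [-6, 2, 2]
+     [-6, 4]
drop  [-6]
/  — needs 2 operands, stack has 1 → underflow

8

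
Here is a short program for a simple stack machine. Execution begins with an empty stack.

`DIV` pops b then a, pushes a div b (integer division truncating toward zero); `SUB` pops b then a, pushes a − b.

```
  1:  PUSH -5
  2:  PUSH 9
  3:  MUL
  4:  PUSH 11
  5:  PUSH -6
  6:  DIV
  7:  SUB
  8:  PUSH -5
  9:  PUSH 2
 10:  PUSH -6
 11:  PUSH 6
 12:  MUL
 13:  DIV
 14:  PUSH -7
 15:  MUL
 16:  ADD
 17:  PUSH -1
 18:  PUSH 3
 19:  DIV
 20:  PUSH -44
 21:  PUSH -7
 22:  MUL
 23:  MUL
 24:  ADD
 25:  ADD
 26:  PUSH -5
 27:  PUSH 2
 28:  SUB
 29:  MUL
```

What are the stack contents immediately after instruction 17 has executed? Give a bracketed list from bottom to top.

PUSH -5 : -5
PUSH 9  : -5 9
MUL     : -45
PUSH 11 : -45 11
PUSH -6 : -45 11 -6
DIV     : -45 -1
SUB     : -44
PUSH -5 : -44 -5
PUSH 2  : -44 -5 2
PUSH -6 : -44 -5 2 -6
PUSH 6  : -44 -5 2 -6 6
MUL     : -44 -5 2 -36
DIV     : -44 -5 0
PUSH -7 : -44 -5 0 -7
MUL     : -44 -5 0
ADD     : -44 -5
PUSH -1 : -44 -5 -1

[-44, -5, -1]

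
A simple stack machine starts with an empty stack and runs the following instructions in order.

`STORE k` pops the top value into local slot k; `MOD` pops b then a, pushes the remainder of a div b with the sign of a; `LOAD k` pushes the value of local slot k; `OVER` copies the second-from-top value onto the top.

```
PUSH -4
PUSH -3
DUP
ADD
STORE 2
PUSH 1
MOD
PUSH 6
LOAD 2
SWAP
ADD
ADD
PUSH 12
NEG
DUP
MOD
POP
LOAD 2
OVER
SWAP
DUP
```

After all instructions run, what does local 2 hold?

PUSH -4 → -4
PUSH -3 → -4 -3
DUP     → -4 -3 -3
ADD     → -4 -6
STORE 2 → -4
PUSH 1  → -4 1
MOD     → 0
PUSH 6  → 0 6
LOAD 2  → 0 6 -6
SWAP    → 0 -6 6
ADD     → 0 0
ADD     → 0
PUSH 12 → 0 12
NEG     → 0 -12
DUP     → 0 -12 -12
MOD     → 0 0
POP     → 0
LOAD 2  → 0 -6
OVER    → 0 -6 0
SWAP    → 0 0 -6
DUP     → 0 0 -6 -6

-6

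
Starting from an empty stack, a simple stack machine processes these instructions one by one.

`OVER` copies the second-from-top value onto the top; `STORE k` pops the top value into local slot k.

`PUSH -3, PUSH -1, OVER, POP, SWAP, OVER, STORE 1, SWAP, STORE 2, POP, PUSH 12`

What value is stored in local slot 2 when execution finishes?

PUSH -3 -> -3
PUSH -1 -> -3 -1
OVER    -> -3 -1 -3
POP     -> -3 -1
SWAP    -> -1 -3
OVER    -> -1 -3 -1
STORE 1 -> -1 -3
SWAP    -> -3 -1
STORE 2 -> -3
POP     -> (empty)
PUSH 12 -> 12

-1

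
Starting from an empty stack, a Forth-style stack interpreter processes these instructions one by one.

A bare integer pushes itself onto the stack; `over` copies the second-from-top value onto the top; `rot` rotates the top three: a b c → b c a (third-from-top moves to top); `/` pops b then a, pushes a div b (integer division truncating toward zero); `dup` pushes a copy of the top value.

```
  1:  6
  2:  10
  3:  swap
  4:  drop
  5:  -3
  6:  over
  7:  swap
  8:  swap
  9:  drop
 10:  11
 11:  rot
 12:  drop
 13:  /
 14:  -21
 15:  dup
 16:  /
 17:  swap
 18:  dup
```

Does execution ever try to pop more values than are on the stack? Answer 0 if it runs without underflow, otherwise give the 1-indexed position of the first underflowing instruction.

6    → 6
10   → 6 10
swap → 10 6
drop → 10
-3   → 10 -3
over → 10 -3 10
swap → 10 10 -3
swap → 10 -3 10
drop → 10 -3
11   → 10 -3 11
rot  → -3 11 10
drop → -3 11
/    → 0
-21  → 0 -21
dup  → 0 -21 -21
/    → 0 1
swap → 1 0
dup  → 1 0 0

0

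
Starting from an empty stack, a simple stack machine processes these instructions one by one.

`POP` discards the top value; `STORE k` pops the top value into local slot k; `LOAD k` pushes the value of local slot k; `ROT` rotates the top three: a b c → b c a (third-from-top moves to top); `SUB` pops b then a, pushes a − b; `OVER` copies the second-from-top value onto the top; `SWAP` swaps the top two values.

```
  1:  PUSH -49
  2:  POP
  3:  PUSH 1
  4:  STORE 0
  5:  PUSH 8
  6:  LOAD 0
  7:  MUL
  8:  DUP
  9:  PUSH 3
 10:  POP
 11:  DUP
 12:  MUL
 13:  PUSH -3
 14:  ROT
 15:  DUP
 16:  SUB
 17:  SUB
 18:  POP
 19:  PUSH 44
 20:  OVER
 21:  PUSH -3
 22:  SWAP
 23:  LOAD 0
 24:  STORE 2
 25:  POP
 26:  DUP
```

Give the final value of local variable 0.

PUSH -49 → -49
POP      → (empty)
PUSH 1   → 1
STORE 0  → (empty)
PUSH 8   → 8
LOAD 0   → 8 1
MUL      → 8
DUP      → 8 8
PUSH 3   → 8 8 3
POP      → 8 8
DUP      → 8 8 8
MUL      → 8 64
PUSH -3  → 8 64 -3
ROT      → 64 -3 8
DUP      → 64 -3 8 8
SUB      → 64 -3 0
SUB      → 64 -3
POP      → 64
PUSH 44  → 64 44
OVER     → 64 44 64
PUSH -3  → 64 44 64 -3
SWAP     → 64 44 -3 64
LOAD 0   → 64 44 -3 64 1
STORE 2  → 64 44 -3 64
POP      → 64 44 -3
DUP      → 64 44 -3 -3

1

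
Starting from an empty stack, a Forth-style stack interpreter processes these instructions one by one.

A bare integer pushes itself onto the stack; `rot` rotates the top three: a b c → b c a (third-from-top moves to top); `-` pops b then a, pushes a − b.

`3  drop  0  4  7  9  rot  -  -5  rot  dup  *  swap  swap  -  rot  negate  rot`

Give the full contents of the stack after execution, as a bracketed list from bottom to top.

3      : [3]
drop   : []
0      : [0]
4      : [0, 4]
7      : [0, 4, 7]
9      : [0, 4, 7, 9]
rot    : [0, 7, 9, 4]
-      : [0, 7, 5]
-5     : [0, 7, 5, -5]
rot    : [0, 5, -5, 7]
dup    : [0, 5, -5, 7, 7]
*      : [0, 5, -5, 49]
swap   : [0, 5, 49, -5]
swap   : [0, 5, -5, 49]
-      : [0, 5, -54]
rot    : [5, -54, 0]
negate : [5, -54, 0]
rot    : [-54, 0, 5]

[-54, 0, 5]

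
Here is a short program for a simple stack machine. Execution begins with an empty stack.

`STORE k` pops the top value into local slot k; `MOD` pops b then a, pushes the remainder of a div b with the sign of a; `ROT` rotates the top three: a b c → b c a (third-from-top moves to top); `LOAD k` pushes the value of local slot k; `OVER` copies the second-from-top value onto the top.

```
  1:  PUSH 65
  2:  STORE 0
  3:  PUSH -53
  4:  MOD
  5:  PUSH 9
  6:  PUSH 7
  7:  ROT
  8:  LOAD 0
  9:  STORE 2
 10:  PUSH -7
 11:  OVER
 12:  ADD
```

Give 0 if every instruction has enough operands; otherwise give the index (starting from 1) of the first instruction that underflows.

4

PUSH 65  → 65
STORE 0  → (empty)
PUSH -53 → -53
MOD  — needs 2 operands, stack has 1 → underflow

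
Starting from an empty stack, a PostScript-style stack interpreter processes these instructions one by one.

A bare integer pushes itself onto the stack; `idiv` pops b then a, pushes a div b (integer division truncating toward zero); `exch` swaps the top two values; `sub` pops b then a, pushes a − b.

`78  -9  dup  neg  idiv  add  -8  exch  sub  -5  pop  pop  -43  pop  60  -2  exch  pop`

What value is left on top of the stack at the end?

78    78
-9    78 -9
dup   78 -9 -9
neg   78 -9 9
idiv  78 -1
add   77
-8    77 -8
exch  -8 77
sub   -85
-5    -85 -5
pop   -85
pop   (empty)
-43   -43
pop   (empty)
60    60
-2    60 -2
exch  -2 60
pop   -2

-2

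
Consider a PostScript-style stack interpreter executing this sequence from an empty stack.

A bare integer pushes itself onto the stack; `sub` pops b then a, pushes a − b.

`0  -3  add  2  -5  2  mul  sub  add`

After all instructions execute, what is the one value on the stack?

9

0   → 0
-3  → 0 -3
add → -3
2   → -3 2
-5  → -3 2 -5
2   → -3 2 -5 2
mul → -3 2 -10
sub → -3 12
add → 9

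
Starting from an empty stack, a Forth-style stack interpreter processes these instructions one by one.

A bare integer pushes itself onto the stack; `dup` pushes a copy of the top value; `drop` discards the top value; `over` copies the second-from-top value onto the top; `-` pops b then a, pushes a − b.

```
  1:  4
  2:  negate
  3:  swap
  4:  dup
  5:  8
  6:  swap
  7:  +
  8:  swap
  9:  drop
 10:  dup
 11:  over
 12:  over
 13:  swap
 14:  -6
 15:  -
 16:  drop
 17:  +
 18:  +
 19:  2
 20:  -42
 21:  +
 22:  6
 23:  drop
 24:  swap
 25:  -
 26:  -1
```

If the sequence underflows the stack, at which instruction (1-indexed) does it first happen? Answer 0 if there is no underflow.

3

4      -> 4
negate -> -4
swap  — needs 2 operands, stack has 1 → underflow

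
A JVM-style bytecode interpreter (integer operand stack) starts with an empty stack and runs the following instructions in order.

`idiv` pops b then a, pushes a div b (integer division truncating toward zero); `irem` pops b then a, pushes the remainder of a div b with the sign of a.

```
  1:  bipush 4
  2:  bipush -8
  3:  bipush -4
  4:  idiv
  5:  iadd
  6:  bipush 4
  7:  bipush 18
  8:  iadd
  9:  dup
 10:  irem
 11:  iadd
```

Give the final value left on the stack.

6

bipush 4  → [4]
bipush -8 → [4, -8]
bipush -4 → [4, -8, -4]
idiv      → [4, 2]
iadd      → [6]
bipush 4  → [6, 4]
bipush 18 → [6, 4, 18]
iadd      → [6, 22]
dup       → [6, 22, 22]
irem      → [6, 0]
iadd      → [6]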